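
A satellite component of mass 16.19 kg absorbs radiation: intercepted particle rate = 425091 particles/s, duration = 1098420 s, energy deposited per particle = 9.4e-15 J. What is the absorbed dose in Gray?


Total energy deposited = rate * time * E_per
  = 425091 * 1098420 * 9.4e-15 = 0.004389127 J
Dose = E_total / mass = 0.004389127 / 16.19
Dose = 2.7110114e-04 Gy

2.7110e-04 Gy


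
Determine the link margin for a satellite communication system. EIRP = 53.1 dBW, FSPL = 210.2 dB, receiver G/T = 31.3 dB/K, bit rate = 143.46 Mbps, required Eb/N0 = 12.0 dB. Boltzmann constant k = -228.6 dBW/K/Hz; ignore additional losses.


C/N0 = EIRP - FSPL + G/T - k = 53.1 - 210.2 + 31.3 - (-228.6)
C/N0 = 102.8000 dB-Hz
R_b = 143.46 Mbps = 1.4346e+08 bps -> 10*log10(R_b) = 81.5673 dB-Hz
Eb/N0 = C/N0 - 10*log10(R_b) = 102.8000 - 81.5673 = 21.2327 dB
Margin = Eb/N0 - Eb/N0_req = 21.2327 - 12.0 = 9.2327 dB (link closes)

9.2327 dB


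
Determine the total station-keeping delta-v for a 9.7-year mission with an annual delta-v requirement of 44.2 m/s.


dV = rate * years = 44.2 * 9.7
dV = 428.7400 m/s

428.7400 m/s


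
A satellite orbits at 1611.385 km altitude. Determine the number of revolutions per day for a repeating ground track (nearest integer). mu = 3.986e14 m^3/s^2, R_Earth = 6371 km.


r = 7.982385e+06 m
T = 2*pi*sqrt(r^3/mu) = 7097.5789 s = 118.2930 min
revs/day = 1440 / 118.2930 = 12.1732
Rounded: 12 revolutions per day

12 revolutions per day


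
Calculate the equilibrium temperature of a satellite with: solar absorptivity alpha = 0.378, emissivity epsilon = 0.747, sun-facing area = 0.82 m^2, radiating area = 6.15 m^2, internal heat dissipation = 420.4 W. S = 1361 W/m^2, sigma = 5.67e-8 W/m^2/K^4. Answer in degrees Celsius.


Numerator = alpha*S*A_sun + Q_int = 0.378*1361*0.82 + 420.4 = 842.2556 W
Denominator = eps*sigma*A_rad = 0.747*5.67e-8*6.15 = 2.6048263e-07 W/K^4
T^4 = 3.2334423e+09 K^4
T = 238.4604 K = -34.6896 C

-34.6896 degrees Celsius


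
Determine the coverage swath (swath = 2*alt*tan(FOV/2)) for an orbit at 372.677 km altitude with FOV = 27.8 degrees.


FOV = 27.8 deg = 0.4852015 rad
swath = 2 * alt * tan(FOV/2) = 2 * 372.677 * tan(0.2426008)
swath = 2 * 372.677 * 0.247475
swath = 184.4565 km

184.4565 km


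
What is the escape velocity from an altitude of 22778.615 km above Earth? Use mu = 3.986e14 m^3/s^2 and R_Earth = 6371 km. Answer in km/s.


r = 6371.0 + 22778.615 = 29149.6150 km = 2.9149615e+07 m
v_esc = sqrt(2*mu/r) = sqrt(2*3.986e14 / 2.9149615e+07)
v_esc = 5229.5851 m/s = 5.2296 km/s

5.2296 km/s


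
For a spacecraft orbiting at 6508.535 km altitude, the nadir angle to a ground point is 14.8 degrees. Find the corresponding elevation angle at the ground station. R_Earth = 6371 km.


r = R_E + alt = 12879.5350 km
Law of sines in the satellite / Earth-center / ground-point triangle:
  sin(nadir)/R_E = sin(90 + el)/r  =>  cos(el) = (r/R_E)*sin(nadir)
cos(el) = (12879.5350 / 6371.0000) * sin(14.8 deg) = 0.516406
el = arccos(0.516406) = 58.9085 deg
(Earth-central angle = 90 - nadir - el = 16.2915 deg)

58.9085 degrees


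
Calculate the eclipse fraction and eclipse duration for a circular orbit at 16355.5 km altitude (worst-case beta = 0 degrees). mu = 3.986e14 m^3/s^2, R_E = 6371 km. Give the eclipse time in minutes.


r = 22726.5000 km
T = 568.2753 min
Eclipse fraction = arcsin(R_E/r)/pi = arcsin(6371.0000/22726.5000)/pi
= arcsin(0.2803335)/pi = 0.09044507
Eclipse duration = 0.09044507 * 568.2753 = 51.3977 min

51.3977 minutes


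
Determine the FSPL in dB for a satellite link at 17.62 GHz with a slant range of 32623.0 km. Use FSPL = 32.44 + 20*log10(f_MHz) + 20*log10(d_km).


f = 17.62 GHz = 17620.0000 MHz
d = 32623.0 km
FSPL = 32.44 + 20*log10(17620.0000) + 20*log10(32623.0)
FSPL = 32.44 + 84.9201 + 90.2705
FSPL = 207.6306 dB

207.6306 dB


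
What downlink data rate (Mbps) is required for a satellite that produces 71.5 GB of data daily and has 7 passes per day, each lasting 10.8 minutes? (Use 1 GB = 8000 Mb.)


total contact time = 7 * 10.8 * 60 = 4536.0000 s
data = 71.5 GB = 572000.0000 Mb
rate = 572000.0000 / 4536.0000 = 126.1023 Mbps

126.1023 Mbps


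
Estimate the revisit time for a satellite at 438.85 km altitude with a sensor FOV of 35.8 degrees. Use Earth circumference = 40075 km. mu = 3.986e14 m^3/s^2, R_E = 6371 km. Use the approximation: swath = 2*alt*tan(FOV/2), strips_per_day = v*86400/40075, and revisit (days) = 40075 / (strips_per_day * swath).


swath = 2*438.85*tan(0.3124139) = 283.4894 km
v = sqrt(mu/r) = 7650.6771 m/s = 7.6507 km/s
strips/day = v*86400/40075 = 7.6507*86400/40075 = 16.4945
coverage/day = strips * swath = 16.4945 * 283.4894 = 4676.0255 km
revisit = 40075 / 4676.0255 = 8.5703 days

8.5703 days


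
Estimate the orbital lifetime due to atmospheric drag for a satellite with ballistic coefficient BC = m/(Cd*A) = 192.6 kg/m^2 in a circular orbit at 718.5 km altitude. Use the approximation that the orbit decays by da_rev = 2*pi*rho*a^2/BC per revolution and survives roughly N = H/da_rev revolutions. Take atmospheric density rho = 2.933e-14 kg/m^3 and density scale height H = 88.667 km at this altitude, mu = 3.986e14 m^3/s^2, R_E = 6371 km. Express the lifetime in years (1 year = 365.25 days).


a = R_E + alt = 7089.5000 km = 7.0895e+06 m
da_rev = 2*pi*rho*a^2/BC = 2*pi*2.933e-14*(7.0895e+06)^2/192.6 = 0.0480913382 m per revolution
N = H/da_rev = 88667.0000 m / 0.0480913382 m = 1.8437208e+06 revolutions
P = 2*pi*sqrt(a^3/mu) = 5940.6591 s
lifetime = N*P = 1.8437208e+06 * 5940.6591 = 1.0952917e+10 s = 126769.8689 days
years = 126769.8689 / 365.25 = 347.0770 years

347.0770 years


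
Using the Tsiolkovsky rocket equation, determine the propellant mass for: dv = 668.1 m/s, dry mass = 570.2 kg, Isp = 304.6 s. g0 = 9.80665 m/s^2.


ve = Isp * g0 = 304.6 * 9.80665 = 2987.105590 m/s
mass ratio = exp(dv/ve) = exp(668.1/2987.105590) = 1.25064739
m_prop = m_dry * (mr - 1) = 570.2 * (1.25064739 - 1)
m_prop = 142.9191 kg

142.9191 kg


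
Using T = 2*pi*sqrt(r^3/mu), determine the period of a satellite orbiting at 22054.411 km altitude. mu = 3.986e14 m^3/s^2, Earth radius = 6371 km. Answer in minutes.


r = 28425.4110 km = 2.8425411e+07 m
T = 2*pi*sqrt(r^3/mu) = 2*pi*sqrt(2.2967846e+22 / 3.986e14)
T = 47694.8350 s = 794.9139 min

794.9139 minutes


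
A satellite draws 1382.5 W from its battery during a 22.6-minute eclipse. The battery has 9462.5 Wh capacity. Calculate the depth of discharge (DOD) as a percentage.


E_used = P * t / 60 = 1382.5 * 22.6 / 60 = 520.7417 Wh
DOD = E_used / E_total * 100 = 520.7417 / 9462.5 * 100
DOD = 5.5032 %

5.5032 %


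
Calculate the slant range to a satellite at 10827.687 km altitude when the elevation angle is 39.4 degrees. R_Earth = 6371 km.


h = 10827.687 km, el = 39.4 deg
d = -R_E*sin(el) + sqrt((R_E*sin(el))^2 + 2*R_E*h + h^2)
d = -6371.0000*sin(0.6876597) + sqrt((6371.0000*0.6347305)^2 + 2*6371.0000*10827.687 + 10827.687^2)
d = 12435.1508 km

12435.1508 km


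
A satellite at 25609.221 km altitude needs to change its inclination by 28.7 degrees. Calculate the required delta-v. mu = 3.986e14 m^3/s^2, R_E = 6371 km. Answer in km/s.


r = 31980.2210 km = 3.1980221e+07 m
V = sqrt(mu/r) = 3530.4325 m/s
di = 28.7 deg = 0.5009095 rad
dV = 2*V*sin(di/2) = 2*3530.4325*sin(0.2504547)
dV = 1749.9969 m/s = 1.7500 km/s

1.7500 km/s


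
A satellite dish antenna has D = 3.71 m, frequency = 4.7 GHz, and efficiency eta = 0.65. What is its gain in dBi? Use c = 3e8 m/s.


lambda = c/f = 3e8 / 4.7e+09 = 0.06382979 m
G = eta*(pi*D/lambda)^2 = 0.65*(pi*3.71/0.06382979)^2
G = 21672.7553 (linear)
G = 10*log10(21672.7553) = 43.3591 dBi

43.3591 dBi


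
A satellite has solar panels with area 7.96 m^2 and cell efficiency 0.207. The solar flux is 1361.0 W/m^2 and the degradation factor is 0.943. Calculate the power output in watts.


P = area * eta * S * degradation
P = 7.96 * 0.207 * 1361.0 * 0.943
P = 2114.7217 W

2114.7217 W


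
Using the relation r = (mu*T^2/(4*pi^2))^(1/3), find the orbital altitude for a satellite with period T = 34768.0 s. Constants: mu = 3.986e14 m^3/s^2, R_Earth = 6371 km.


T = 34768.0 s
r = (mu*T^2/(4*pi^2))^(1/3) = (3.986e14 * 34768.0^2 / (4*pi^2))^(1/3)
r = 2.3023905e+07 m = 23023.9054 km
alt = r - R_E = 23023.9054 - 6371 = 16652.9054 km

16652.9054 km


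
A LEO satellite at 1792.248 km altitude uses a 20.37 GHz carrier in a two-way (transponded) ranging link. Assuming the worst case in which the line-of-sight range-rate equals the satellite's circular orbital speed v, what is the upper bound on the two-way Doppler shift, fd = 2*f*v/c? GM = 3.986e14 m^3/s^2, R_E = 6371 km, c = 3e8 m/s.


r = 8.163248e+06 m
v = sqrt(mu/r) = 6987.7467 m/s (worst-case radial velocity)
f = 20.37 GHz = 2.037e+10 Hz
fd = 2*f*v/c = 2*2.037e+10*6987.7467/3.0e+08
fd = 948935.9977 Hz

948935.9977 Hz


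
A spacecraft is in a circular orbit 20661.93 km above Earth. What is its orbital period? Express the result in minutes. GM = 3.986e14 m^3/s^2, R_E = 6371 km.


r = 27032.9300 km = 2.703293e+07 m
T = 2*pi*sqrt(r^3/mu) = 2*pi*sqrt(1.9755106e+22 / 3.986e14)
T = 44233.4589 s = 737.2243 min

737.2243 minutes


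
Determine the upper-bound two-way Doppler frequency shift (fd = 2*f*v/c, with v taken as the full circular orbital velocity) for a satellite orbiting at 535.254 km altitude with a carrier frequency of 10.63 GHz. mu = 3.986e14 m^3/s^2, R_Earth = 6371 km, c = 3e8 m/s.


r = 6.906254e+06 m
v = sqrt(mu/r) = 7597.0918 m/s (worst-case radial velocity)
f = 10.63 GHz = 1.063e+10 Hz
fd = 2*f*v/c = 2*1.063e+10*7597.0918/3.0e+08
fd = 538380.5716 Hz

538380.5716 Hz


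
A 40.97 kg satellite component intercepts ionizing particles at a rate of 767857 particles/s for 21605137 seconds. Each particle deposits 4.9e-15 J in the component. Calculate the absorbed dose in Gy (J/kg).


Total energy deposited = rate * time * E_per
  = 767857 * 21605137 * 4.9e-15 = 0.08128931 J
Dose = E_total / mass = 0.08128931 / 40.97
Dose = 0.001984118 Gy

0.0020 Gy


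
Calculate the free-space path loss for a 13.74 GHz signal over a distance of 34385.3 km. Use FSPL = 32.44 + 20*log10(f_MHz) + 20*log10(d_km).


f = 13.74 GHz = 13740.0000 MHz
d = 34385.3 km
FSPL = 32.44 + 20*log10(13740.0000) + 20*log10(34385.3)
FSPL = 32.44 + 82.7597 + 90.7275
FSPL = 205.9272 dB

205.9272 dB


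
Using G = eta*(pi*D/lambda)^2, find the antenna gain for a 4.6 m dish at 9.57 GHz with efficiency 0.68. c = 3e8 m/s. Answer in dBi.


lambda = c/f = 3e8 / 9.57e+09 = 0.03134796 m
G = eta*(pi*D/lambda)^2 = 0.68*(pi*4.6/0.03134796)^2
G = 144512.5910 (linear)
G = 10*log10(144512.5910) = 51.5991 dBi

51.5991 dBi


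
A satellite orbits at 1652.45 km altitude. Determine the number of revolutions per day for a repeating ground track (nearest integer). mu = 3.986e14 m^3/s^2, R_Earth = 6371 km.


r = 8.02345e+06 m
T = 2*pi*sqrt(r^3/mu) = 7152.4190 s = 119.2070 min
revs/day = 1440 / 119.2070 = 12.0798
Rounded: 12 revolutions per day

12 revolutions per day


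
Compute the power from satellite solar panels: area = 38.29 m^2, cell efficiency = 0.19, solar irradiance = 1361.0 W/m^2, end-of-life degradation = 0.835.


P = area * eta * S * degradation
P = 38.29 * 0.19 * 1361.0 * 0.835
P = 8267.6783 W

8267.6783 W


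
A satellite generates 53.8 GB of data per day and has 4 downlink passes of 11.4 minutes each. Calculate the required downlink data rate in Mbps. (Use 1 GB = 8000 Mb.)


total contact time = 4 * 11.4 * 60 = 2736.0000 s
data = 53.8 GB = 430400.0000 Mb
rate = 430400.0000 / 2736.0000 = 157.3099 Mbps

157.3099 Mbps


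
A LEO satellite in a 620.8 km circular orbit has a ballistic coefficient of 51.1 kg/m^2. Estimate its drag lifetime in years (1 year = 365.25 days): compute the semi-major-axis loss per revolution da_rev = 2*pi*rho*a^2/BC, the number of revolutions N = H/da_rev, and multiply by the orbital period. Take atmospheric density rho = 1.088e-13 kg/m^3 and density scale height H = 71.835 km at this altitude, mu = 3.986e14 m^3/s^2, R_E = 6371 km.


a = R_E + alt = 6991.8000 km = 6.9918e+06 m
da_rev = 2*pi*rho*a^2/BC = 2*pi*1.088e-13*(6.9918e+06)^2/51.1 = 0.653982094 m per revolution
N = H/da_rev = 71835.0000 m / 0.653982094 m = 109842.4570 revolutions
P = 2*pi*sqrt(a^3/mu) = 5818.2813 s
lifetime = N*P = 109842.4570 * 5818.2813 = 6.3909432e+08 s = 7396.9250 days
years = 7396.9250 / 365.25 = 20.2517 years

20.2517 years


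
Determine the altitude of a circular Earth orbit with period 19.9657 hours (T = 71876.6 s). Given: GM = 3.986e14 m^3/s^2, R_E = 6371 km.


T = 71876.6 s
r = (mu*T^2/(4*pi^2))^(1/3) = (3.986e14 * 71876.6^2 / (4*pi^2))^(1/3)
r = 3.7363785e+07 m = 37363.7854 km
alt = r - R_E = 37363.7854 - 6371 = 30992.7854 km

30992.7854 km


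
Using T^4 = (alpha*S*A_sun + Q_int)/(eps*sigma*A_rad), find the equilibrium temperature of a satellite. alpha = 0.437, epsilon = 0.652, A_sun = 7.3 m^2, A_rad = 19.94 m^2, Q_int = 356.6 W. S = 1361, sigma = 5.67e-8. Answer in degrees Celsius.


Numerator = alpha*S*A_sun + Q_int = 0.437*1361*7.3 + 356.6 = 4698.3261 W
Denominator = eps*sigma*A_rad = 0.652*5.67e-8*19.94 = 7.371499e-07 W/K^4
T^4 = 6.3736373e+09 K^4
T = 282.5510 K = 9.4010 C

9.4010 degrees Celsius


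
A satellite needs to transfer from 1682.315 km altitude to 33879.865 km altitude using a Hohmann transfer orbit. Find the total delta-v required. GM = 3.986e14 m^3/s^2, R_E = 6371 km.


r1 = 8053.3150 km = 8.053315e+06 m
r2 = 40250.8650 km = 4.0250865e+07 m
dv1 = sqrt(mu/r1)*(sqrt(2*r2/(r1+r2)) - 1) = 2046.9316 m/s
dv2 = sqrt(mu/r2)*(1 - sqrt(2*r1/(r1+r2))) = 1329.7352 m/s
total dv = |dv1| + |dv2| = 2046.9316 + 1329.7352 = 3376.6668 m/s = 3.3767 km/s

3.3767 km/s


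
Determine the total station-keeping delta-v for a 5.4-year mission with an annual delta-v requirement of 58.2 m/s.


dV = rate * years = 58.2 * 5.4
dV = 314.2800 m/s

314.2800 m/s


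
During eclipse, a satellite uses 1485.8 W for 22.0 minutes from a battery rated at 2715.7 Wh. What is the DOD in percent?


E_used = P * t / 60 = 1485.8 * 22.0 / 60 = 544.7933 Wh
DOD = E_used / E_total * 100 = 544.7933 / 2715.7 * 100
DOD = 20.0609 %

20.0609 %


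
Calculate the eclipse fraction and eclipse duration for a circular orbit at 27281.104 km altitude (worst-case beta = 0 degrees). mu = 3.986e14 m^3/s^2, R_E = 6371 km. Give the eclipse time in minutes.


r = 33652.1040 km
T = 1023.9489 min
Eclipse fraction = arcsin(R_E/r)/pi = arcsin(6371.0000/33652.1040)/pi
= arcsin(0.1893195)/pi = 0.06062819
Eclipse duration = 0.06062819 * 1023.9489 = 62.0802 min

62.0802 minutes


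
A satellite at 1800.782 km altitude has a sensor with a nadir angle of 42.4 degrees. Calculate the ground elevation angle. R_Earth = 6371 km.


r = R_E + alt = 8171.7820 km
Law of sines in the satellite / Earth-center / ground-point triangle:
  sin(nadir)/R_E = sin(90 + el)/r  =>  cos(el) = (r/R_E)*sin(nadir)
cos(el) = (8171.7820 / 6371.0000) * sin(42.4 deg) = 0.864896
el = arccos(0.864896) = 30.1292 deg
(Earth-central angle = 90 - nadir - el = 17.4708 deg)

30.1292 degrees


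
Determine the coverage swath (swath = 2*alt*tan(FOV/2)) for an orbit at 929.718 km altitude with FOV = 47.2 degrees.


FOV = 47.2 deg = 0.8237954 rad
swath = 2 * alt * tan(FOV/2) = 2 * 929.718 * tan(0.4118977)
swath = 2 * 929.718 * 0.4368893
swath = 812.3676 km

812.3676 km


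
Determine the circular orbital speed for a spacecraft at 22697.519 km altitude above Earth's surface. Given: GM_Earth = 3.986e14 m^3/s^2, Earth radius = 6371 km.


r = R_E + alt = 6371.0 + 22697.519 = 29068.5190 km = 2.9068519e+07 m
v = sqrt(mu/r) = sqrt(3.986e14 / 2.9068519e+07) = 3703.0297 m/s = 3.7030 km/s

3.7030 km/s


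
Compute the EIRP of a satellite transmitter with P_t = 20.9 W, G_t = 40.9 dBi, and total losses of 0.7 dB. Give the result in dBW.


Pt = 20.9 W = 13.2015 dBW
EIRP = Pt_dBW + Gt - losses = 13.2015 + 40.9 - 0.7 = 53.4015 dBW

53.4015 dBW


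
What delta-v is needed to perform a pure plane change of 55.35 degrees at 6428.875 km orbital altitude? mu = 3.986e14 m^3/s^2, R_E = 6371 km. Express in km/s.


r = 12799.8750 km = 1.2799875e+07 m
V = sqrt(mu/r) = 5580.4058 m/s
di = 55.35 deg = 0.9660397 rad
dV = 2*V*sin(di/2) = 2*5580.4058*sin(0.4830199)
dV = 5183.7023 m/s = 5.1837 km/s

5.1837 km/s


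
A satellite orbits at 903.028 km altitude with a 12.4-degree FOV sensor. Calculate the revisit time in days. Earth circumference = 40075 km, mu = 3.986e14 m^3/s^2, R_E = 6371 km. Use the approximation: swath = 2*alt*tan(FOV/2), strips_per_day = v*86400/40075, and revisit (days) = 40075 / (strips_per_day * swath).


swath = 2*903.028*tan(0.1082104) = 196.2005 km
v = sqrt(mu/r) = 7402.5468 m/s = 7.4025 km/s
strips/day = v*86400/40075 = 7.4025*86400/40075 = 15.9596
coverage/day = strips * swath = 15.9596 * 196.2005 = 3131.2765 km
revisit = 40075 / 3131.2765 = 12.7983 days

12.7983 days


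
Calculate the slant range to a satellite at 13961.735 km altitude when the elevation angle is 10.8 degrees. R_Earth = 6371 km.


h = 13961.735 km, el = 10.8 deg
d = -R_E*sin(el) + sqrt((R_E*sin(el))^2 + 2*R_E*h + h^2)
d = -6371.0000*sin(0.1884956) + sqrt((6371.0000*0.1873813)^2 + 2*6371.0000*13961.735 + 13961.735^2)
d = 18151.8817 km

18151.8817 km


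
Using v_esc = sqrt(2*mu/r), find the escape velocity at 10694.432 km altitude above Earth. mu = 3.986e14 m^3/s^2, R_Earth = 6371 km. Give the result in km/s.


r = 6371.0 + 10694.432 = 17065.4320 km = 1.7065432e+07 m
v_esc = sqrt(2*mu/r) = sqrt(2*3.986e14 / 1.7065432e+07)
v_esc = 6834.7873 m/s = 6.8348 km/s

6.8348 km/s


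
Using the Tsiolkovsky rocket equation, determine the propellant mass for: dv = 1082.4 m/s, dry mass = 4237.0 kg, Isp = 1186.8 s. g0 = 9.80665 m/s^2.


ve = Isp * g0 = 1186.8 * 9.80665 = 11638.532220 m/s
mass ratio = exp(dv/ve) = exp(1082.4/11638.532220) = 1.09746329
m_prop = m_dry * (mr - 1) = 4237.0 * (1.09746329 - 1)
m_prop = 412.9520 kg

412.9520 kg


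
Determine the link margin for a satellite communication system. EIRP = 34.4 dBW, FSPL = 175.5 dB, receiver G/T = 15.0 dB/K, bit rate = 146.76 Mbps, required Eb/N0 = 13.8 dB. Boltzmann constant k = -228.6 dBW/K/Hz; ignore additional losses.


C/N0 = EIRP - FSPL + G/T - k = 34.4 - 175.5 + 15.0 - (-228.6)
C/N0 = 102.5000 dB-Hz
R_b = 146.76 Mbps = 1.4676e+08 bps -> 10*log10(R_b) = 81.6661 dB-Hz
Eb/N0 = C/N0 - 10*log10(R_b) = 102.5000 - 81.6661 = 20.8339 dB
Margin = Eb/N0 - Eb/N0_req = 20.8339 - 13.8 = 7.0339 dB (link closes)

7.0339 dB


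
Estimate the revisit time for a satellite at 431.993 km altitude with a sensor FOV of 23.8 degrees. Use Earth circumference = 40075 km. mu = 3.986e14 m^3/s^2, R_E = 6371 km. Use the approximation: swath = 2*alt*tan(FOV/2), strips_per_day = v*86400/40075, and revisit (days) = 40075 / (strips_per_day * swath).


swath = 2*431.993*tan(0.2076942) = 182.0704 km
v = sqrt(mu/r) = 7654.5319 m/s = 7.6545 km/s
strips/day = v*86400/40075 = 7.6545*86400/40075 = 16.5028
coverage/day = strips * swath = 16.5028 * 182.0704 = 3004.6799 km
revisit = 40075 / 3004.6799 = 13.3375 days

13.3375 days


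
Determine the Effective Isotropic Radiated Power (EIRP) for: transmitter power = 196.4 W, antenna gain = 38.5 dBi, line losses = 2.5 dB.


Pt = 196.4 W = 22.9314 dBW
EIRP = Pt_dBW + Gt - losses = 22.9314 + 38.5 - 2.5 = 58.9314 dBW

58.9314 dBW


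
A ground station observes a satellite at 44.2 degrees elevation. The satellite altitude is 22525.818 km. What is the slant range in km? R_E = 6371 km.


h = 22525.818 km, el = 44.2 deg
d = -R_E*sin(el) + sqrt((R_E*sin(el))^2 + 2*R_E*h + h^2)
d = -6371.0000*sin(0.7714355) + sqrt((6371.0000*0.6971651)^2 + 2*6371.0000*22525.818 + 22525.818^2)
d = 24091.9309 km

24091.9309 km


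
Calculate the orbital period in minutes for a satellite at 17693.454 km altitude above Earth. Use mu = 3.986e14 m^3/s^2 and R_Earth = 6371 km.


r = 24064.4540 km = 2.4064454e+07 m
T = 2*pi*sqrt(r^3/mu) = 2*pi*sqrt(1.3935676e+22 / 3.986e14)
T = 37151.4048 s = 619.1901 min

619.1901 minutes


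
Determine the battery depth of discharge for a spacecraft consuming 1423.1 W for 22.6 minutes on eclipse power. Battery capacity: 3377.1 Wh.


E_used = P * t / 60 = 1423.1 * 22.6 / 60 = 536.0343 Wh
DOD = E_used / E_total * 100 = 536.0343 / 3377.1 * 100
DOD = 15.8726 %

15.8726 %


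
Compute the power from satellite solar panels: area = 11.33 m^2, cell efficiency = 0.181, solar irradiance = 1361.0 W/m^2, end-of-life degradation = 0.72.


P = area * eta * S * degradation
P = 11.33 * 0.181 * 1361.0 * 0.72
P = 2009.5513 W

2009.5513 W


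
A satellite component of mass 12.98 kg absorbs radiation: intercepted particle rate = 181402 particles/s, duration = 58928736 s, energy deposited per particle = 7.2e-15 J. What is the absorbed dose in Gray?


Total energy deposited = rate * time * E_per
  = 181402 * 58928736 * 7.2e-15 = 0.07696649 J
Dose = E_total / mass = 0.07696649 / 12.98
Dose = 0.005929622 Gy

0.0059 Gy


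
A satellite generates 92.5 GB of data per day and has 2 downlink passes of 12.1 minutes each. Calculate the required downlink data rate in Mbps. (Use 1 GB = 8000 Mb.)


total contact time = 2 * 12.1 * 60 = 1452.0000 s
data = 92.5 GB = 740000.0000 Mb
rate = 740000.0000 / 1452.0000 = 509.6419 Mbps

509.6419 Mbps


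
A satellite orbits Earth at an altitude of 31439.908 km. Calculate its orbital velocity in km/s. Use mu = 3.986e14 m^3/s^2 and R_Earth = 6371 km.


r = R_E + alt = 6371.0 + 31439.908 = 37810.9080 km = 3.7810908e+07 m
v = sqrt(mu/r) = sqrt(3.986e14 / 3.7810908e+07) = 3246.8341 m/s = 3.2468 km/s

3.2468 km/s


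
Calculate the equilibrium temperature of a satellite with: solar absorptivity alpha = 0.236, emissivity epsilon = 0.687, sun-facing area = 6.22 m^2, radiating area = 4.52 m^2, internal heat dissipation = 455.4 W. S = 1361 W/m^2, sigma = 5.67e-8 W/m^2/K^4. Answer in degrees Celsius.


Numerator = alpha*S*A_sun + Q_int = 0.236*1361*6.22 + 455.4 = 2453.2391 W
Denominator = eps*sigma*A_rad = 0.687*5.67e-8*4.52 = 1.7606711e-07 W/K^4
T^4 = 1.3933546e+10 K^4
T = 343.5701 K = 70.4201 C

70.4201 degrees Celsius


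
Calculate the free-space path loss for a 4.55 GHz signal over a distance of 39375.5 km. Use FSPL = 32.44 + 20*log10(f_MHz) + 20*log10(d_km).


f = 4.55 GHz = 4550.0000 MHz
d = 39375.5 km
FSPL = 32.44 + 20*log10(4550.0000) + 20*log10(39375.5)
FSPL = 32.44 + 73.1602 + 91.9045
FSPL = 197.5047 dB

197.5047 dB


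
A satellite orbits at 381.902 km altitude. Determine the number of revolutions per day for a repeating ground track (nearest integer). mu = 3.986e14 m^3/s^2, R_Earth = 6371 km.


r = 6.752902e+06 m
T = 2*pi*sqrt(r^3/mu) = 5522.6420 s = 92.0440 min
revs/day = 1440 / 92.0440 = 15.6447
Rounded: 16 revolutions per day

16 revolutions per day


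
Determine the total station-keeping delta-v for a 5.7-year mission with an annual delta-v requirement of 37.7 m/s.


dV = rate * years = 37.7 * 5.7
dV = 214.8900 m/s

214.8900 m/s


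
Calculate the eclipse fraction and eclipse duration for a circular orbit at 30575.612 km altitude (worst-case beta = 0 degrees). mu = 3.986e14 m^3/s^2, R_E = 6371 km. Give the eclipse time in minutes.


r = 36946.6120 km
T = 1177.9366 min
Eclipse fraction = arcsin(R_E/r)/pi = arcsin(6371.0000/36946.6120)/pi
= arcsin(0.172438)/pi = 0.05516444
Eclipse duration = 0.05516444 * 1177.9366 = 64.9802 min

64.9802 minutes


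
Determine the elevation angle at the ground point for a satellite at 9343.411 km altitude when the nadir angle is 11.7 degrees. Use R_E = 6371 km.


r = R_E + alt = 15714.4110 km
Law of sines in the satellite / Earth-center / ground-point triangle:
  sin(nadir)/R_E = sin(90 + el)/r  =>  cos(el) = (r/R_E)*sin(nadir)
cos(el) = (15714.4110 / 6371.0000) * sin(11.7 deg) = 0.5001857
el = arccos(0.5001857) = 59.9877 deg
(Earth-central angle = 90 - nadir - el = 18.3123 deg)

59.9877 degrees


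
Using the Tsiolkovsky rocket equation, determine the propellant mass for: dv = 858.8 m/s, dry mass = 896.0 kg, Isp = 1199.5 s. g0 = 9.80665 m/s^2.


ve = Isp * g0 = 1199.5 * 9.80665 = 11763.076675 m/s
mass ratio = exp(dv/ve) = exp(858.8/11763.076675) = 1.07573926
m_prop = m_dry * (mr - 1) = 896.0 * (1.07573926 - 1)
m_prop = 67.8624 kg

67.8624 kg


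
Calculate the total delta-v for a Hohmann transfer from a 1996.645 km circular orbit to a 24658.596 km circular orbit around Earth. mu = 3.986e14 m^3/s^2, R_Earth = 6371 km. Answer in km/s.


r1 = 8367.6450 km = 8.367645e+06 m
r2 = 31029.5960 km = 3.1029596e+07 m
dv1 = sqrt(mu/r1)*(sqrt(2*r2/(r1+r2)) - 1) = 1760.5050 m/s
dv2 = sqrt(mu/r2)*(1 - sqrt(2*r1/(r1+r2))) = 1248.1498 m/s
total dv = |dv1| + |dv2| = 1760.5050 + 1248.1498 = 3008.6547 m/s = 3.0087 km/s

3.0087 km/s


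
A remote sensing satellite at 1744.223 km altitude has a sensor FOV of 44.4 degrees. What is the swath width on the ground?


FOV = 44.4 deg = 0.7749262 rad
swath = 2 * alt * tan(FOV/2) = 2 * 1744.223 * tan(0.3874631)
swath = 2 * 1744.223 * 0.4080924
swath = 1423.6084 km

1423.6084 km


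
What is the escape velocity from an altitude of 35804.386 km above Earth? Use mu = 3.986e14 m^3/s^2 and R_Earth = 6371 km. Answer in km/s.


r = 6371.0 + 35804.386 = 42175.3860 km = 4.2175386e+07 m
v_esc = sqrt(2*mu/r) = sqrt(2*3.986e14 / 4.2175386e+07)
v_esc = 4347.6454 m/s = 4.3476 km/s

4.3476 km/s


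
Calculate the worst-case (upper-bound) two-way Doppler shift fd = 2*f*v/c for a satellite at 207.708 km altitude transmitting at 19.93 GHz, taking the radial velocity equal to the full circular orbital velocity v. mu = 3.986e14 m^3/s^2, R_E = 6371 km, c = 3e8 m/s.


r = 6.578708e+06 m
v = sqrt(mu/r) = 7783.9196 m/s (worst-case radial velocity)
f = 19.93 GHz = 1.993e+10 Hz
fd = 2*f*v/c = 2*1.993e+10*7783.9196/3.0e+08
fd = 1.0342235e+06 Hz

1.0342e+06 Hz


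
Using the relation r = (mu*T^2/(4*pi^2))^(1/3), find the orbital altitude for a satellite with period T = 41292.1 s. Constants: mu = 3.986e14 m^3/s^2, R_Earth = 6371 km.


T = 41292.1 s
r = (mu*T^2/(4*pi^2))^(1/3) = (3.986e14 * 41292.1^2 / (4*pi^2))^(1/3)
r = 2.5820848e+07 m = 25820.8479 km
alt = r - R_E = 25820.8479 - 6371 = 19449.8479 km

19449.8479 km


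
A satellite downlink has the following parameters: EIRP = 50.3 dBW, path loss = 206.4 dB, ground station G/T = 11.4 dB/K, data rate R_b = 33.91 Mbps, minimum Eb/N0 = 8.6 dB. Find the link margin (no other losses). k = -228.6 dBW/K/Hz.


C/N0 = EIRP - FSPL + G/T - k = 50.3 - 206.4 + 11.4 - (-228.6)
C/N0 = 83.9000 dB-Hz
R_b = 33.91 Mbps = 3.391e+07 bps -> 10*log10(R_b) = 75.3033 dB-Hz
Eb/N0 = C/N0 - 10*log10(R_b) = 83.9000 - 75.3033 = 8.5967 dB
Margin = Eb/N0 - Eb/N0_req = 8.5967 - 8.6 = -0.003277898 dB (negative margin: link does not close)

-0.0033 dB


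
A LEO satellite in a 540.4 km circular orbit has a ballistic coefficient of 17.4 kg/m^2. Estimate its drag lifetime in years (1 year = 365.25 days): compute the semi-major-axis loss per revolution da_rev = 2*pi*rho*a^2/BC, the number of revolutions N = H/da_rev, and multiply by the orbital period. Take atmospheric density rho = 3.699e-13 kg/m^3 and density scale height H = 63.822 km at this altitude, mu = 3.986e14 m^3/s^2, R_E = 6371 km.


a = R_E + alt = 6911.4000 km = 6.9114e+06 m
da_rev = 2*pi*rho*a^2/BC = 2*pi*3.699e-13*(6.9114e+06)^2/17.4 = 6.380387 m per revolution
N = H/da_rev = 63822.0000 m / 6.380387 m = 10002.8418 revolutions
P = 2*pi*sqrt(a^3/mu) = 5718.2122 s
lifetime = N*P = 10002.8418 * 5718.2122 = 5.7198372e+07 s = 662.0182 days
years = 662.0182 / 365.25 = 1.8125 years

1.8125 years


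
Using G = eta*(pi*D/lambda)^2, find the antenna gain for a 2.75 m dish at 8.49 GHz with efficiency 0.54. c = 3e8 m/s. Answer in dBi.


lambda = c/f = 3e8 / 8.49e+09 = 0.03533569 m
G = eta*(pi*D/lambda)^2 = 0.54*(pi*2.75/0.03533569)^2
G = 32279.8690 (linear)
G = 10*log10(32279.8690) = 45.0893 dBi

45.0893 dBi


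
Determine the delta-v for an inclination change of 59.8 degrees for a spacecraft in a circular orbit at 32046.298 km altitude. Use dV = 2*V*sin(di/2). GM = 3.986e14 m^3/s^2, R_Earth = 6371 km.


r = 38417.2980 km = 3.8417298e+07 m
V = sqrt(mu/r) = 3221.1076 m/s
di = 59.8 deg = 1.0437 rad
dV = 2*V*sin(di/2) = 2*3221.1076*sin(0.5218534)
dV = 3211.3653 m/s = 3.2114 km/s

3.2114 km/s


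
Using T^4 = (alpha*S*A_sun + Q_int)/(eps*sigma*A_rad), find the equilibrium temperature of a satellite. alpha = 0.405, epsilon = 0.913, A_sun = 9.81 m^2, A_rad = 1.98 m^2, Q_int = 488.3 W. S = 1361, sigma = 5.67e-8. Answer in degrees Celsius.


Numerator = alpha*S*A_sun + Q_int = 0.405*1361*9.81 + 488.3 = 5895.6211 W
Denominator = eps*sigma*A_rad = 0.913*5.67e-8*1.98 = 1.0249886e-07 W/K^4
T^4 = 5.7518895e+10 K^4
T = 489.7254 K = 216.5754 C

216.5754 degrees Celsius


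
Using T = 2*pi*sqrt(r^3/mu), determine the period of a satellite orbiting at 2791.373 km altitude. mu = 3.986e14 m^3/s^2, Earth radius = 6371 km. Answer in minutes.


r = 9162.3730 km = 9.162373e+06 m
T = 2*pi*sqrt(r^3/mu) = 2*pi*sqrt(7.6917277e+20 / 3.986e14)
T = 8728.1695 s = 145.4695 min

145.4695 minutes


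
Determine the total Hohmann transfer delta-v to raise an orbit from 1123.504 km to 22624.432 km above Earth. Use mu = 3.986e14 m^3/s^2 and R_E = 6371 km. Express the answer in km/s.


r1 = 7494.5040 km = 7.494504e+06 m
r2 = 28995.4320 km = 2.8995432e+07 m
dv1 = sqrt(mu/r1)*(sqrt(2*r2/(r1+r2)) - 1) = 1900.8537 m/s
dv2 = sqrt(mu/r2)*(1 - sqrt(2*r1/(r1+r2))) = 1331.3802 m/s
total dv = |dv1| + |dv2| = 1900.8537 + 1331.3802 = 3232.2339 m/s = 3.2322 km/s

3.2322 km/s


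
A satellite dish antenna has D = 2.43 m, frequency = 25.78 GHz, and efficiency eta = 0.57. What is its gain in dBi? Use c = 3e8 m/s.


lambda = c/f = 3e8 / 2.578e+10 = 0.01163693 m
G = eta*(pi*D/lambda)^2 = 0.57*(pi*2.43/0.01163693)^2
G = 245307.2957 (linear)
G = 10*log10(245307.2957) = 53.8971 dBi

53.8971 dBi


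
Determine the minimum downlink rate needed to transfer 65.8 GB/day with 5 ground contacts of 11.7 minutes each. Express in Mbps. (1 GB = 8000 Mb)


total contact time = 5 * 11.7 * 60 = 3510.0000 s
data = 65.8 GB = 526400.0000 Mb
rate = 526400.0000 / 3510.0000 = 149.9715 Mbps

149.9715 Mbps


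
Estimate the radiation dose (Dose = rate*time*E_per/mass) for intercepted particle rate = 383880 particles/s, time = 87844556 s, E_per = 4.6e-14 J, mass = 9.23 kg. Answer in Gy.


Total energy deposited = rate * time * E_per
  = 383880 * 87844556 * 4.6e-14 = 1.5512 J
Dose = E_total / mass = 1.5512 / 9.23
Dose = 0.1680608 Gy

0.1681 Gy


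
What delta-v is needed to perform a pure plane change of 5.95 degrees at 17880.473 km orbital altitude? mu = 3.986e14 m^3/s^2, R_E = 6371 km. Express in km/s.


r = 24251.4730 km = 2.4251473e+07 m
V = sqrt(mu/r) = 4054.1479 m/s
di = 5.95 deg = 0.1038471 rad
dV = 2*V*sin(di/2) = 2*4054.1479*sin(0.05192355)
dV = 420.8223 m/s = 0.4208223 km/s

0.4208 km/s


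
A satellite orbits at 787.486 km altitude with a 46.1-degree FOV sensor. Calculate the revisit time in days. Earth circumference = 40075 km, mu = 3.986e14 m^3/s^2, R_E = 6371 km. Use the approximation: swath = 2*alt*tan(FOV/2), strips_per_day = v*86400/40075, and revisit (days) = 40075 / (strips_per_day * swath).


swath = 2*787.486*tan(0.4022984) = 670.1586 km
v = sqrt(mu/r) = 7462.0483 m/s = 7.4620 km/s
strips/day = v*86400/40075 = 7.4620*86400/40075 = 16.0879
coverage/day = strips * swath = 16.0879 * 670.1586 = 10781.4178 km
revisit = 40075 / 10781.4178 = 3.7170 days

3.7170 days


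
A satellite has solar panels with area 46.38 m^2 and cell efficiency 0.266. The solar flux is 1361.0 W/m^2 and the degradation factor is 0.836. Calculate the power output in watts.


P = area * eta * S * degradation
P = 46.38 * 0.266 * 1361.0 * 0.836
P = 14037.0803 W

14037.0803 W


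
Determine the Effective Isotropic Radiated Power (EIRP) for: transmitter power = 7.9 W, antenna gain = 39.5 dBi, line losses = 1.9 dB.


Pt = 7.9 W = 8.9763 dBW
EIRP = Pt_dBW + Gt - losses = 8.9763 + 39.5 - 1.9 = 46.5763 dBW

46.5763 dBW


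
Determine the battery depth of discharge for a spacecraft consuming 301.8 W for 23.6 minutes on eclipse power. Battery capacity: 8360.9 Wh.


E_used = P * t / 60 = 301.8 * 23.6 / 60 = 118.7080 Wh
DOD = E_used / E_total * 100 = 118.7080 / 8360.9 * 100
DOD = 1.4198 %

1.4198 %


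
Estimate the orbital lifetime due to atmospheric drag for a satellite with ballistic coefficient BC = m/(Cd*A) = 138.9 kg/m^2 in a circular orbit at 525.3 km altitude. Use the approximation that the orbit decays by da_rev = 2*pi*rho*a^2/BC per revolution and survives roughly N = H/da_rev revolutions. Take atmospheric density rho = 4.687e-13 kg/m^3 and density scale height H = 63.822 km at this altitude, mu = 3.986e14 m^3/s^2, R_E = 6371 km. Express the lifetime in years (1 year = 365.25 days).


a = R_E + alt = 6896.3000 km = 6.8963e+06 m
da_rev = 2*pi*rho*a^2/BC = 2*pi*4.687e-13*(6.8963e+06)^2/138.9 = 1.008335 m per revolution
N = H/da_rev = 63822.0000 m / 1.008335 m = 63294.4371 revolutions
P = 2*pi*sqrt(a^3/mu) = 5699.4827 s
lifetime = N*P = 63294.4371 * 5699.4827 = 3.6074555e+08 s = 4175.2957 days
years = 4175.2957 / 365.25 = 11.4313 years

11.4313 years


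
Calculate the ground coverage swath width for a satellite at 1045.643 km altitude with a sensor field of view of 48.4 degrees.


FOV = 48.4 deg = 0.8447394 rad
swath = 2 * alt * tan(FOV/2) = 2 * 1045.643 * tan(0.4223697)
swath = 2 * 1045.643 * 0.4494178
swath = 939.8612 km

939.8612 km


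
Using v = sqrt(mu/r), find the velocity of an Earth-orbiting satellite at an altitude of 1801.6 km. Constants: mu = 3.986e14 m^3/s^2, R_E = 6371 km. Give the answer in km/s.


r = R_E + alt = 6371.0 + 1801.6 = 8172.6000 km = 8.1726e+06 m
v = sqrt(mu/r) = sqrt(3.986e14 / 8.1726e+06) = 6983.7474 m/s = 6.9837 km/s

6.9837 km/s


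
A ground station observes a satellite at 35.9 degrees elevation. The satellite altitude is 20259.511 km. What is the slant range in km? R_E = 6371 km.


h = 20259.511 km, el = 35.9 deg
d = -R_E*sin(el) + sqrt((R_E*sin(el))^2 + 2*R_E*h + h^2)
d = -6371.0000*sin(0.6265732) + sqrt((6371.0000*0.5863724)^2 + 2*6371.0000*20259.511 + 20259.511^2)
d = 22389.8894 km

22389.8894 km


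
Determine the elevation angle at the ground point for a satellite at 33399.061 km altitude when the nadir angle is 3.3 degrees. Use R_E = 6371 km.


r = R_E + alt = 39770.0610 km
Law of sines in the satellite / Earth-center / ground-point triangle:
  sin(nadir)/R_E = sin(90 + el)/r  =>  cos(el) = (r/R_E)*sin(nadir)
cos(el) = (39770.0610 / 6371.0000) * sin(3.3 deg) = 0.3593352
el = arccos(0.3593352) = 68.9406 deg
(Earth-central angle = 90 - nadir - el = 17.7594 deg)

68.9406 degrees


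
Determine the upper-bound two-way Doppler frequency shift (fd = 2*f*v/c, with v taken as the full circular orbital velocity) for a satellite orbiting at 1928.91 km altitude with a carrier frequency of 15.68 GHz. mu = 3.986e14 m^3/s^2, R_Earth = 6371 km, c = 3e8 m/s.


r = 8.29991e+06 m
v = sqrt(mu/r) = 6929.9796 m/s (worst-case radial velocity)
f = 15.68 GHz = 1.568e+10 Hz
fd = 2*f*v/c = 2*1.568e+10*6929.9796/3.0e+08
fd = 724413.8666 Hz

724413.8666 Hz


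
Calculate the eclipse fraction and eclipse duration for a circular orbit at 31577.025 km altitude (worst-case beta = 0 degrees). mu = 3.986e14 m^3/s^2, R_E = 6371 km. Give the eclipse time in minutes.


r = 37948.0250 km
T = 1226.1504 min
Eclipse fraction = arcsin(R_E/r)/pi = arcsin(6371.0000/37948.0250)/pi
= arcsin(0.1678875)/pi = 0.05369454
Eclipse duration = 0.05369454 * 1226.1504 = 65.8376 min

65.8376 minutes


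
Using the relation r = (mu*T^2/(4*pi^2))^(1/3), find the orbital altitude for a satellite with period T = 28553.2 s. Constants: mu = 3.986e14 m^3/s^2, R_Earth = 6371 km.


T = 28553.2 s
r = (mu*T^2/(4*pi^2))^(1/3) = (3.986e14 * 28553.2^2 / (4*pi^2))^(1/3)
r = 2.0191211e+07 m = 20191.2115 km
alt = r - R_E = 20191.2115 - 6371 = 13820.2115 km

13820.2115 km


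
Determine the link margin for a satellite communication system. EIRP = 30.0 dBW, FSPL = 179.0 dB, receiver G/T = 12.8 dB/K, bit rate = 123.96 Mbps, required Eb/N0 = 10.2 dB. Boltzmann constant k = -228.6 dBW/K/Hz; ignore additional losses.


C/N0 = EIRP - FSPL + G/T - k = 30.0 - 179.0 + 12.8 - (-228.6)
C/N0 = 92.4000 dB-Hz
R_b = 123.96 Mbps = 1.2396e+08 bps -> 10*log10(R_b) = 80.9328 dB-Hz
Eb/N0 = C/N0 - 10*log10(R_b) = 92.4000 - 80.9328 = 11.4672 dB
Margin = Eb/N0 - Eb/N0_req = 11.4672 - 10.2 = 1.2672 dB (link closes)

1.2672 dB


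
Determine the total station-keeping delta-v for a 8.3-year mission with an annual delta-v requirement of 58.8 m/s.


dV = rate * years = 58.8 * 8.3
dV = 488.0400 m/s

488.0400 m/s


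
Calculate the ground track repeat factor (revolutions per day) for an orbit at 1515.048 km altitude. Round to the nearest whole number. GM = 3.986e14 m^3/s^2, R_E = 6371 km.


r = 7.886048e+06 m
T = 2*pi*sqrt(r^3/mu) = 6969.4795 s = 116.1580 min
revs/day = 1440 / 116.1580 = 12.3969
Rounded: 12 revolutions per day

12 revolutions per day


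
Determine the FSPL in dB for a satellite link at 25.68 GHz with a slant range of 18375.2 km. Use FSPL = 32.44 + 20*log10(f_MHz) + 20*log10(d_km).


f = 25.68 GHz = 25680.0000 MHz
d = 18375.2 km
FSPL = 32.44 + 20*log10(25680.0000) + 20*log10(18375.2)
FSPL = 32.44 + 88.1919 + 85.2846
FSPL = 205.9165 dB

205.9165 dB


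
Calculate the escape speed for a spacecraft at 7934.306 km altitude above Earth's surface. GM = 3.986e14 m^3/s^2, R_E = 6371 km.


r = 6371.0 + 7934.306 = 14305.3060 km = 1.4305306e+07 m
v_esc = sqrt(2*mu/r) = sqrt(2*3.986e14 / 1.4305306e+07)
v_esc = 7465.0904 m/s = 7.4651 km/s

7.4651 km/s


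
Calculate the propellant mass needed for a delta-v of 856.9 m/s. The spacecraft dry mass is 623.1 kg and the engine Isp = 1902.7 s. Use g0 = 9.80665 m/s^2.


ve = Isp * g0 = 1902.7 * 9.80665 = 18659.112955 m/s
mass ratio = exp(dv/ve) = exp(856.9/18659.112955) = 1.04699477
m_prop = m_dry * (mr - 1) = 623.1 * (1.04699477 - 1)
m_prop = 29.2824 kg

29.2824 kg


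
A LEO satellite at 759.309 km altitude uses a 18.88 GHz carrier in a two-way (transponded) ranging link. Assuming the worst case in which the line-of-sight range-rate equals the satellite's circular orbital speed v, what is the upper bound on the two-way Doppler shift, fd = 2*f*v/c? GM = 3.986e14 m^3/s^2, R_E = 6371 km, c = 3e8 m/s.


r = 7.130309e+06 m
v = sqrt(mu/r) = 7476.7778 m/s (worst-case radial velocity)
f = 18.88 GHz = 1.888e+10 Hz
fd = 2*f*v/c = 2*1.888e+10*7476.7778/3.0e+08
fd = 941077.0938 Hz

941077.0938 Hz


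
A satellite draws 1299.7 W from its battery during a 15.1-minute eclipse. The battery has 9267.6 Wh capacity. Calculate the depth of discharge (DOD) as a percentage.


E_used = P * t / 60 = 1299.7 * 15.1 / 60 = 327.0912 Wh
DOD = E_used / E_total * 100 = 327.0912 / 9267.6 * 100
DOD = 3.5294 %

3.5294 %


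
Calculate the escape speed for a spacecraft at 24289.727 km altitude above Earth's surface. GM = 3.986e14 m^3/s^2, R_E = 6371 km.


r = 6371.0 + 24289.727 = 30660.7270 km = 3.0660727e+07 m
v_esc = sqrt(2*mu/r) = sqrt(2*3.986e14 / 3.0660727e+07)
v_esc = 5099.0870 m/s = 5.0991 km/s

5.0991 km/s


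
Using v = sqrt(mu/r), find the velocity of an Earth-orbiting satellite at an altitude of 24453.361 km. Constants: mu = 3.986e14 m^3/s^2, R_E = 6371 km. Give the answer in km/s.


r = R_E + alt = 6371.0 + 24453.361 = 30824.3610 km = 3.0824361e+07 m
v = sqrt(mu/r) = sqrt(3.986e14 / 3.0824361e+07) = 3596.0159 m/s = 3.5960 km/s

3.5960 km/s


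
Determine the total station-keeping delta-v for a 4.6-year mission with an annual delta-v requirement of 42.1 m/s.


dV = rate * years = 42.1 * 4.6
dV = 193.6600 m/s

193.6600 m/s


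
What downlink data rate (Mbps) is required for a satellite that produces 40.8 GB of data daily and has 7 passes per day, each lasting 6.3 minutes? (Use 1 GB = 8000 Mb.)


total contact time = 7 * 6.3 * 60 = 2646.0000 s
data = 40.8 GB = 326400.0000 Mb
rate = 326400.0000 / 2646.0000 = 123.3560 Mbps

123.3560 Mbps
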